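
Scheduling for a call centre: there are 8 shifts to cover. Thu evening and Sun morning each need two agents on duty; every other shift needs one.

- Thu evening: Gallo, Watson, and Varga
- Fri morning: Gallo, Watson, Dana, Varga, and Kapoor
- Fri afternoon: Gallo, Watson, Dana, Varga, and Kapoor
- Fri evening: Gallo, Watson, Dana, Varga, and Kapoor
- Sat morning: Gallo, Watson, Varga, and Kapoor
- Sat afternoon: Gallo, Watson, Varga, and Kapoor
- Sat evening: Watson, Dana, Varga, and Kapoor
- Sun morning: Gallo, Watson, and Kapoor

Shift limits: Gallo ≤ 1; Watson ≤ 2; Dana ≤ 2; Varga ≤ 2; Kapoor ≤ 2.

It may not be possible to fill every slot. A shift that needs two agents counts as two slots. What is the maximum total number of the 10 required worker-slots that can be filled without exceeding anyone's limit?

Total capacity across all agents is 1+2+2+2+2 = 9, and 10 slots are needed, so at most 9 can be filled.
An assignment achieving 9: Thu evening→Gallo+Watson, Fri morning→Dana, Fri afternoon→Kapoor, Sat morning→Varga, Sat afternoon→Varga, Sat evening→Dana, Sun morning→Watson+Kapoor.
Loads: Gallo 1/1, Watson 2/2, Dana 2/2, Varga 2/2, Kapoor 2/2.

9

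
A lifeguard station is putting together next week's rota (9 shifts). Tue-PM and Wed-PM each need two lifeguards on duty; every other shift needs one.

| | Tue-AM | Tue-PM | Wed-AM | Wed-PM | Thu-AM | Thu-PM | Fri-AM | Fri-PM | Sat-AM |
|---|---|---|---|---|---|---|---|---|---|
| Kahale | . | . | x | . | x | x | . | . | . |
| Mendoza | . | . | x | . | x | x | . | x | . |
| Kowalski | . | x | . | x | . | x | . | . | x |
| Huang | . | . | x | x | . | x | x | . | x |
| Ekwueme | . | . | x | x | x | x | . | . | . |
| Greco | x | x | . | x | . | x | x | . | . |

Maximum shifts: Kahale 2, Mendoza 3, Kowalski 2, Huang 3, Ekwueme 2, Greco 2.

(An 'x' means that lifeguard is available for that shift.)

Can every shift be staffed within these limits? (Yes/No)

Yes

Tue-AM can only be covered by Greco, so that assignment is forced.
Tue-PM can only be covered by Kowalski and Greco, so that assignment is forced.
Fri-PM can only be covered by Mendoza, so that assignment is forced.
One valid schedule: Tue-AM→Greco, Tue-PM→Kowalski+Greco, Wed-AM→Kahale, Wed-PM→Huang+Ekwueme, Thu-AM→Kahale, Thu-PM→Mendoza, Fri-AM→Huang, Fri-PM→Mendoza, Sat-AM→Kowalski.
Loads: Kahale 2/2, Mendoza 2/3, Kowalski 2/2, Huang 2/3, Ekwueme 1/2, Greco 2/2 — all within limits.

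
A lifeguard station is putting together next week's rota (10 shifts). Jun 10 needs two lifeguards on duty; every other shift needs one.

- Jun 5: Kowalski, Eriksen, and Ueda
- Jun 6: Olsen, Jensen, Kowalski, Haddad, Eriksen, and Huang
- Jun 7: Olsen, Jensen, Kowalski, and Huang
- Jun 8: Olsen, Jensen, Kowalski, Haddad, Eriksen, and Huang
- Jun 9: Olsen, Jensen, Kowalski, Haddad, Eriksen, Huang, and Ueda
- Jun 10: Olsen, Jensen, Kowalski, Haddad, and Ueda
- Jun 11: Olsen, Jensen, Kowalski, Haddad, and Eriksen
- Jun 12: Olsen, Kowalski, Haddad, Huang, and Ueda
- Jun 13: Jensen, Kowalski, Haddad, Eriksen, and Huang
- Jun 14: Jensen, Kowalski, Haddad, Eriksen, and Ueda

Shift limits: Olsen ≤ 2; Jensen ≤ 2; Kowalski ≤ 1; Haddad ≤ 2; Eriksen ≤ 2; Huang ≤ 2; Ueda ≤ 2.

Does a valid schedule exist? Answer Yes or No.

Yes

One valid schedule: Jun 5→Kowalski, Jun 6→Eriksen, Jun 7→Olsen, Jun 8→Eriksen, Jun 9→Huang, Jun 10→Haddad+Ueda, Jun 11→Olsen, Jun 12→Haddad, Jun 13→Jensen, Jun 14→Jensen.
Loads: Olsen 2/2, Jensen 2/2, Kowalski 1/1, Haddad 2/2, Eriksen 2/2, Huang 1/2, Ueda 1/2 — all within limits.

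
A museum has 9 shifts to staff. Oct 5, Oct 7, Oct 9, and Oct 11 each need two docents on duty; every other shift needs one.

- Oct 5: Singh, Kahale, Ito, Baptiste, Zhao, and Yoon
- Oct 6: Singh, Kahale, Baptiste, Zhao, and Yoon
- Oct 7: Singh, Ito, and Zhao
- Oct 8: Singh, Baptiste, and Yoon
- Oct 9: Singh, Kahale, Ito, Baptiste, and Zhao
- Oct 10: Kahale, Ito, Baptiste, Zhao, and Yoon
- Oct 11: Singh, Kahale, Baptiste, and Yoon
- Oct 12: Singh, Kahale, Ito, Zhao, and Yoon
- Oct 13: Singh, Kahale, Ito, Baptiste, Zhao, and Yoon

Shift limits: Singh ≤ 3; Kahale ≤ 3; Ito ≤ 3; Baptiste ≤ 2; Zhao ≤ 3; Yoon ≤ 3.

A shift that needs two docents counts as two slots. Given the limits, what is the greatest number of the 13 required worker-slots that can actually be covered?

Total capacity across all docents is 3+3+3+2+3+3 = 17, and 13 slots are needed, so at most 13 can be filled.
An assignment achieving 13: Oct 5→Baptiste+Zhao, Oct 6→Kahale, Oct 7→Singh+Ito, Oct 8→Singh, Oct 9→Kahale+Ito, Oct 10→Ito, Oct 11→Singh+Kahale, Oct 12→Zhao, Oct 13→Baptiste.
Loads: Singh 3/3, Kahale 3/3, Ito 3/3, Baptiste 2/2, Zhao 2/3, Yoon 0/3.

13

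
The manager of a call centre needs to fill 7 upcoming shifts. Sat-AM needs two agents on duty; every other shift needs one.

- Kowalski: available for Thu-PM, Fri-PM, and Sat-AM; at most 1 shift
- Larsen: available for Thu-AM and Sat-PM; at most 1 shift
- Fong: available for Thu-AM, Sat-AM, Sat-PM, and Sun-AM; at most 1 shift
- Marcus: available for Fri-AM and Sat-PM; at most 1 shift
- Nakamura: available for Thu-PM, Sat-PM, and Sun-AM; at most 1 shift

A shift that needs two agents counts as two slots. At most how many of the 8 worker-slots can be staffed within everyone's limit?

5

Total capacity across all agents is 1+1+1+1+1 = 5, and 8 slots are needed, so at most 5 can be filled.
An assignment achieving 5: Thu-AM→Larsen, Thu-PM→Nakamura, Fri-AM→Marcus, Fri-PM→Kowalski, Sat-AM→Fong.
Loads: Kowalski 1/1, Larsen 1/1, Fong 1/1, Marcus 1/1, Nakamura 1/1.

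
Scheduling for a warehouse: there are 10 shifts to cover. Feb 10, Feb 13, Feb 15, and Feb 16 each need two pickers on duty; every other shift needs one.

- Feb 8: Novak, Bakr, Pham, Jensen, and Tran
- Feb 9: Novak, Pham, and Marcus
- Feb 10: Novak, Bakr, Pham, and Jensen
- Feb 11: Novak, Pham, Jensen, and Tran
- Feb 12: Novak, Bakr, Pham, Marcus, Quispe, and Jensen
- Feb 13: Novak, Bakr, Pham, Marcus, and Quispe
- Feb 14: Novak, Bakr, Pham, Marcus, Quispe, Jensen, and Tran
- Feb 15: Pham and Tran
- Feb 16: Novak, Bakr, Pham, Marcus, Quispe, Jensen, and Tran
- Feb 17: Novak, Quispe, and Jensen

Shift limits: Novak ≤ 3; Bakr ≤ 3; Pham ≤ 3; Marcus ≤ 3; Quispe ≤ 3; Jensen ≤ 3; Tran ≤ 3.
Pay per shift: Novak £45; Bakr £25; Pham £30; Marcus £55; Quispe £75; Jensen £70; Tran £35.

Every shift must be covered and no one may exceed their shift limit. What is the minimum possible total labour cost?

£515

Feb 15 can only be covered by Pham and Tran, so that assignment is forced.
Picking the cheapest available picker for each shift independently would cost £410, but that ignores the shift limits.
An optimal schedule: Feb 8→Bakr, Feb 9→Pham, Feb 10→Bakr+Novak, Feb 11→Pham, Feb 12→Bakr, Feb 13→Novak+Marcus, Feb 14→Tran, Feb 15→Pham+Tran, Feb 16→Tran+Marcus, Feb 17→Novak.
Total: 25 + 30 + 25 + 45 + 30 + 25 + 45 + 55 + 35 + 30 + 35 + 35 + 55 + 45 = £515.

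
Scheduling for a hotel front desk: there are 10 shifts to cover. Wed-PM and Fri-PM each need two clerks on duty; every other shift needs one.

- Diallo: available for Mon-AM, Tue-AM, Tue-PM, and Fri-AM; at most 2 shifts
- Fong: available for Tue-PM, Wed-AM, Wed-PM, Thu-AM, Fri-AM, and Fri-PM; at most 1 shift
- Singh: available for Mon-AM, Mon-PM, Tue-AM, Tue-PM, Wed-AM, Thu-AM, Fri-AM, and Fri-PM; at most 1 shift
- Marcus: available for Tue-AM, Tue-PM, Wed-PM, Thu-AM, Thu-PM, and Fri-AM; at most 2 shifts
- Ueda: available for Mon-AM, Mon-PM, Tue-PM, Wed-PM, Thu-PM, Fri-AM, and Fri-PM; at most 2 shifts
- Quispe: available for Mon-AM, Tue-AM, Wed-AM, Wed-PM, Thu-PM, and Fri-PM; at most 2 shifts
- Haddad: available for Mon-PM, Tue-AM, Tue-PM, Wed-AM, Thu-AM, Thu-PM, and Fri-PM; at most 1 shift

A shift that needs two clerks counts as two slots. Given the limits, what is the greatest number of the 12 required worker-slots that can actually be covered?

Total capacity across all clerks is 2+1+1+2+2+2+1 = 11, and 12 slots are needed, so at most 11 can be filled.
An assignment achieving 11: Mon-AM→Diallo, Mon-PM→Singh, Tue-AM→Quispe, Wed-AM→Fong, Wed-PM→Marcus+Ueda, Thu-AM→Marcus, Thu-PM→Ueda, Fri-AM→Diallo, Fri-PM→Quispe+Haddad.
Loads: Diallo 2/2, Fong 1/1, Singh 1/1, Marcus 2/2, Ueda 2/2, Quispe 2/2, Haddad 1/1.

11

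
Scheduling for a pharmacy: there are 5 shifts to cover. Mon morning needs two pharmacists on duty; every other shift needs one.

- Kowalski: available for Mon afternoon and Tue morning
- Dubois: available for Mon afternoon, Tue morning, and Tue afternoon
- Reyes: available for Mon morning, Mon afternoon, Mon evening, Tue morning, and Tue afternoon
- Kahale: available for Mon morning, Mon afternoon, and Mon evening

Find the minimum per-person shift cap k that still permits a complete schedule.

With 4 pharmacists and 6 worker-slots to fill, someone must work at least ⌈6/4⌉ = 2 shifts, so k ≥ 2.
k = 2 works: Mon morning→Reyes+Kahale, Mon afternoon→Kowalski, Mon evening→Reyes, Tue morning→Kowalski, Tue afternoon→Dubois.
Loads: Kowalski 2, Dubois 1, Reyes 2, Kahale 1 — all ≤ 2.

2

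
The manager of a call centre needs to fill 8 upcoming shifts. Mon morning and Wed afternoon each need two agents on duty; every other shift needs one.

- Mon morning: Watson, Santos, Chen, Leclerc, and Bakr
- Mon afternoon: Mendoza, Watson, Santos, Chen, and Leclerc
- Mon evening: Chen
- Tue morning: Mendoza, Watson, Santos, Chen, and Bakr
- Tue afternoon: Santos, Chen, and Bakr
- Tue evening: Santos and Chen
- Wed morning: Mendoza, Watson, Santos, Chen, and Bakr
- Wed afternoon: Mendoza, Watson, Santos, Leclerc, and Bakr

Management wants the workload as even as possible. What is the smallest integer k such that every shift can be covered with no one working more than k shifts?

With 6 agents and 10 worker-slots to fill, someone must work at least ⌈10/6⌉ = 2 shifts, so k ≥ 2.
k = 2 works: Mon morning→Watson+Chen, Mon afternoon→Mendoza, Mon evening→Chen, Tue morning→Mendoza, Tue afternoon→Santos, Tue evening→Santos, Wed morning→Watson, Wed afternoon→Leclerc+Bakr.
Loads: Mendoza 2, Watson 2, Santos 2, Chen 2, Leclerc 1, Bakr 1 — all ≤ 2.

2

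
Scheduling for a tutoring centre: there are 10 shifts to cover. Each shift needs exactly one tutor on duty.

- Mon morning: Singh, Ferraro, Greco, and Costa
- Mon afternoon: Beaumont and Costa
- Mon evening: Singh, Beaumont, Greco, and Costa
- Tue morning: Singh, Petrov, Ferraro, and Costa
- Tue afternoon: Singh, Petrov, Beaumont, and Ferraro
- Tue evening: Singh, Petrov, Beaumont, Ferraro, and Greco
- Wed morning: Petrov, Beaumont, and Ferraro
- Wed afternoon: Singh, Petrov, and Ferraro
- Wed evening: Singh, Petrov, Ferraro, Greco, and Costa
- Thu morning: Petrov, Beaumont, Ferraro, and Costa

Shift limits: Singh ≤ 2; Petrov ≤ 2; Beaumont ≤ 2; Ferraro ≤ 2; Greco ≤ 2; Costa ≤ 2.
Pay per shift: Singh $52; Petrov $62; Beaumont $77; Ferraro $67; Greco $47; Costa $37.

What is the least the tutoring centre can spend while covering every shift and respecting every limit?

$530

Picking the cheapest available tutor for each shift independently would cost $435, but that ignores the shift limits.
An optimal schedule: Mon morning→Costa, Mon afternoon→Costa, Mon evening→Greco, Tue morning→Singh, Tue afternoon→Petrov, Tue evening→Greco, Wed morning→Petrov, Wed afternoon→Singh, Wed evening→Ferraro, Thu morning→Ferraro.
Total: 37 + 37 + 47 + 52 + 62 + 47 + 62 + 52 + 67 + 67 = $530.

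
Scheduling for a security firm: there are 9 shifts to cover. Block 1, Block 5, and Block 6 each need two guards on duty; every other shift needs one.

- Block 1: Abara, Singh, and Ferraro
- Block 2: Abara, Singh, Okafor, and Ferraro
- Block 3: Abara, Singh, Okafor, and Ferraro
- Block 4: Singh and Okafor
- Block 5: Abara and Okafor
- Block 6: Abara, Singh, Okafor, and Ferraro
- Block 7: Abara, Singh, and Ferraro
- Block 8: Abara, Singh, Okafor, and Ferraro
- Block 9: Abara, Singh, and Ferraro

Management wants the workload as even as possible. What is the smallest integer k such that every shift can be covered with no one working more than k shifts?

With 4 guards and 12 worker-slots to fill, someone must work at least ⌈12/4⌉ = 3 shifts, so k ≥ 3.
k = 3 works: Block 1→Abara+Singh, Block 2→Okafor, Block 3→Ferraro, Block 4→Singh, Block 5→Abara+Okafor, Block 6→Okafor+Ferraro, Block 7→Abara, Block 8→Ferraro, Block 9→Singh.
Loads: Abara 3, Singh 3, Okafor 3, Ferraro 3 — all ≤ 3.

3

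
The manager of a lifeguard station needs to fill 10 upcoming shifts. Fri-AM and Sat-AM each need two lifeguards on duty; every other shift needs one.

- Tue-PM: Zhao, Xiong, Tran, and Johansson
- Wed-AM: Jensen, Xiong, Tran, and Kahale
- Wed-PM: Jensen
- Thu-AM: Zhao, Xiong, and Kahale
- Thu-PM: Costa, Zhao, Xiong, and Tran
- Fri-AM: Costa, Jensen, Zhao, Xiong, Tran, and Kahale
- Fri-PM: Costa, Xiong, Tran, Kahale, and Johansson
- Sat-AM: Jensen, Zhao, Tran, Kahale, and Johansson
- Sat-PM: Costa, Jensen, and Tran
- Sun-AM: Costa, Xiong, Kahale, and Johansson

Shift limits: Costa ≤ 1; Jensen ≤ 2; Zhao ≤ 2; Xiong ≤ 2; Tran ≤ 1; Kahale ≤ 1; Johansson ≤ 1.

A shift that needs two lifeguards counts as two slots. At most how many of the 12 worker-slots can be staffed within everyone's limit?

10

Total capacity across all lifeguards is 1+2+2+2+1+1+1 = 10, and 12 slots are needed, so at most 10 can be filled.
An assignment achieving 10: Tue-PM→Zhao, Wed-AM→Jensen, Wed-PM→Jensen, Thu-AM→Zhao, Thu-PM→Xiong, Fri-PM→Tran, Sat-AM→Kahale+Johansson, Sat-PM→Costa, Sun-AM→Xiong.
Loads: Costa 1/1, Jensen 2/2, Zhao 2/2, Xiong 2/2, Tran 1/1, Kahale 1/1, Johansson 1/1.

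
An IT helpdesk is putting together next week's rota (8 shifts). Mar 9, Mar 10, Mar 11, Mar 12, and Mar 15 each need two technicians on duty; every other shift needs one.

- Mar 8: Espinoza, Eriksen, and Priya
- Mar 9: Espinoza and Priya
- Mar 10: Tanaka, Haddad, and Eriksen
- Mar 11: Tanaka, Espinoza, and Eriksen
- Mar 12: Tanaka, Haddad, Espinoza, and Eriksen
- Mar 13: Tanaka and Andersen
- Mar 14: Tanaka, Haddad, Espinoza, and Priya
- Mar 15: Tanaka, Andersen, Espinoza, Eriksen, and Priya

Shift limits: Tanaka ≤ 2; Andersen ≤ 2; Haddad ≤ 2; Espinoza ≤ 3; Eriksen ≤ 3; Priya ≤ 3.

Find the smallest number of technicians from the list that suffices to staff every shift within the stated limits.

5

13 slots to fill and no one can take more than 3, so at least ⌈13/3⌉ = 5 technicians are needed.
Tanaka, Andersen, Espinoza, Eriksen, and Priya alone can cover everything: Mar 8→Espinoza, Mar 9→Espinoza+Priya, Mar 10→Tanaka+Eriksen, Mar 11→Tanaka+Eriksen, Mar 12→Espinoza+Eriksen, Mar 13→Andersen, Mar 14→Priya, Mar 15→Andersen+Priya.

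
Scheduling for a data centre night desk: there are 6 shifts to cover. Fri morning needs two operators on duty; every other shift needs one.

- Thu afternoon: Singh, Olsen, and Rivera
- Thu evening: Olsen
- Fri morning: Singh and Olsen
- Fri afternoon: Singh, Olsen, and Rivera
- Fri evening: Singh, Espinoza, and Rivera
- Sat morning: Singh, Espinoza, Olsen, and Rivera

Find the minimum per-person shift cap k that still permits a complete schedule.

With 4 operators and 7 worker-slots to fill, someone must work at least ⌈7/4⌉ = 2 shifts, so k ≥ 2.
k = 2 works: Thu afternoon→Singh, Thu evening→Olsen, Fri morning→Singh+Olsen, Fri afternoon→Rivera, Fri evening→Espinoza, Sat morning→Espinoza.
Loads: Singh 2, Espinoza 2, Olsen 2, Rivera 1 — all ≤ 2.

2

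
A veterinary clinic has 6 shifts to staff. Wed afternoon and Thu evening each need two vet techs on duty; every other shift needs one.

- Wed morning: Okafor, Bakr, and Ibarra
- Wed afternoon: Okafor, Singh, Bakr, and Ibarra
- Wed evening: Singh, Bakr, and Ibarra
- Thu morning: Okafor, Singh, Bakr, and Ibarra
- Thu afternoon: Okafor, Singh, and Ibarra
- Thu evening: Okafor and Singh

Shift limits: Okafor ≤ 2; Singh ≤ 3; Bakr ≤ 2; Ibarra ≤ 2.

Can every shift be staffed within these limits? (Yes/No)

Thu evening can only be covered by Okafor and Singh, so that assignment is forced.
One valid schedule: Wed morning→Okafor, Wed afternoon→Bakr+Ibarra, Wed evening→Singh, Thu morning→Bakr, Thu afternoon→Singh, Thu evening→Okafor+Singh.
Loads: Okafor 2/2, Singh 3/3, Bakr 2/2, Ibarra 1/2 — all within limits.

Yes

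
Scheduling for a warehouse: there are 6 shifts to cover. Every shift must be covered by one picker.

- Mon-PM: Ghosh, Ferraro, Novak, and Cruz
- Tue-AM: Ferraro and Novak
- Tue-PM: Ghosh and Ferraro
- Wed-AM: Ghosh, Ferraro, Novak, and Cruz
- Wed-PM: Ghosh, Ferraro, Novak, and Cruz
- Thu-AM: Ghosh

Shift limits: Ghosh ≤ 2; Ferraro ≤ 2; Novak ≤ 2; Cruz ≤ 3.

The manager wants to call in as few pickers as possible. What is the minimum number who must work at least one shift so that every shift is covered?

3

6 slots to fill and no one can take more than 3, so at least ⌈6/3⌉ = 2 pickers are needed.
Any 2 pickers together have capacity at most 3+2 = 5 < 6 slots, so 2 can never suffice.
Ghosh, Ferraro, and Novak alone can cover everything: Mon-PM→Ferraro, Tue-AM→Ferraro, Tue-PM→Ghosh, Wed-AM→Novak, Wed-PM→Novak, Thu-AM→Ghosh.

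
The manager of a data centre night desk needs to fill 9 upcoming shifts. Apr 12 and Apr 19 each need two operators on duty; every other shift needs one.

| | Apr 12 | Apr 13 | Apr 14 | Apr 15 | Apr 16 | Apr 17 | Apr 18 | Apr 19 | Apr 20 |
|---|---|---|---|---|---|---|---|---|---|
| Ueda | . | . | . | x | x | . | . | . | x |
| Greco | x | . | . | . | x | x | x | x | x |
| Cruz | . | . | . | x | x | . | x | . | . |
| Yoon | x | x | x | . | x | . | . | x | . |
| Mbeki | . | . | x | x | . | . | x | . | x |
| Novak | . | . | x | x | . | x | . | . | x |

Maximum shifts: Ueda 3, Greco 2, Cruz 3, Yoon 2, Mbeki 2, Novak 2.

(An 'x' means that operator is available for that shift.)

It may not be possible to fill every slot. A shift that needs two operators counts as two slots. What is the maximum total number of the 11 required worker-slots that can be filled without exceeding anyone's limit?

Total capacity across all operators is 3+2+3+2+2+2 = 14, and 11 slots are needed, so at most 11 can be filled.
Shifts {Apr 12, Apr 13, Apr 19} need 5 slots but only Greco and Yoon are available for them, supplying at most 4 — so at least 1 slot must go unfilled.
An assignment achieving 10: Apr 12→Greco+Yoon, Apr 13→Yoon, Apr 14→Mbeki, Apr 15→Ueda, Apr 16→Ueda, Apr 17→Novak, Apr 18→Cruz, Apr 19→Greco, Apr 20→Ueda.
Loads: Ueda 3/3, Greco 2/2, Cruz 1/3, Yoon 2/2, Mbeki 1/2, Novak 1/2.

10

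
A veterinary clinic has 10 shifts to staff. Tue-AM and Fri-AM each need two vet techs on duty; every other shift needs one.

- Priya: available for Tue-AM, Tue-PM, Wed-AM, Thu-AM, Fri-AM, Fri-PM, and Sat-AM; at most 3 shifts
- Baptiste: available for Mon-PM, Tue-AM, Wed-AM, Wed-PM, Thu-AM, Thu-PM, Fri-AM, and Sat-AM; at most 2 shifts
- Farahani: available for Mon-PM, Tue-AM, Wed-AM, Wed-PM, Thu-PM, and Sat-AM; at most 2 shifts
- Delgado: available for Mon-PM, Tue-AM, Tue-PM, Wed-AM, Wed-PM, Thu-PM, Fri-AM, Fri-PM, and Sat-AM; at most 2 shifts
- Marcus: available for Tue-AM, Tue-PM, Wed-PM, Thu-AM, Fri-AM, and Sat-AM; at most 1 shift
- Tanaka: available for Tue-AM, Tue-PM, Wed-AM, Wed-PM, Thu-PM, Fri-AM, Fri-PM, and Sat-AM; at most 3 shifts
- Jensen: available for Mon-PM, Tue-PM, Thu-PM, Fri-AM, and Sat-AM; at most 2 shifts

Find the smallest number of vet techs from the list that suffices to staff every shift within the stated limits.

12 slots to fill and no one can take more than 3, so at least ⌈12/3⌉ = 4 vet techs are needed.
Any 4 vet techs together have capacity at most 3+3+2+2 = 10 < 12 slots, so 4 can never suffice.
Priya, Baptiste, Farahani, Delgado, and Tanaka alone can cover everything: Mon-PM→Baptiste, Tue-AM→Delgado+Tanaka, Tue-PM→Priya, Wed-AM→Farahani, Wed-PM→Baptiste, Thu-AM→Priya, Thu-PM→Farahani, Fri-AM→Delgado+Tanaka, Fri-PM→Priya, Sat-AM→Tanaka.

5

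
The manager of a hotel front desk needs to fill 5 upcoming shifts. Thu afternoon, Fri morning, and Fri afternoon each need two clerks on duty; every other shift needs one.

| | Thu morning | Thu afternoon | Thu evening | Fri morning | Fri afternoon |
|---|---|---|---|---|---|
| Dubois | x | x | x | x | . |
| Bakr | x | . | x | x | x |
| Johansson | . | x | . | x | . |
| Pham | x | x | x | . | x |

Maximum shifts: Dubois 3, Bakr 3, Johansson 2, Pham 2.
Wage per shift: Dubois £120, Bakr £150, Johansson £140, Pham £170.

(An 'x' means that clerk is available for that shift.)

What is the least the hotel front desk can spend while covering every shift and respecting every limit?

Fri afternoon can only be covered by Bakr and Pham, so that assignment is forced.
Picking the cheapest available clerk for each shift independently would cost £1080, but that ignores the shift limits.
An optimal schedule: Thu morning→Dubois, Thu afternoon→Dubois+Johansson, Thu evening→Dubois, Fri morning→Bakr+Johansson, Fri afternoon→Bakr+Pham.
Total: 120 + 120 + 140 + 120 + 150 + 140 + 150 + 170 = £1110.

£1110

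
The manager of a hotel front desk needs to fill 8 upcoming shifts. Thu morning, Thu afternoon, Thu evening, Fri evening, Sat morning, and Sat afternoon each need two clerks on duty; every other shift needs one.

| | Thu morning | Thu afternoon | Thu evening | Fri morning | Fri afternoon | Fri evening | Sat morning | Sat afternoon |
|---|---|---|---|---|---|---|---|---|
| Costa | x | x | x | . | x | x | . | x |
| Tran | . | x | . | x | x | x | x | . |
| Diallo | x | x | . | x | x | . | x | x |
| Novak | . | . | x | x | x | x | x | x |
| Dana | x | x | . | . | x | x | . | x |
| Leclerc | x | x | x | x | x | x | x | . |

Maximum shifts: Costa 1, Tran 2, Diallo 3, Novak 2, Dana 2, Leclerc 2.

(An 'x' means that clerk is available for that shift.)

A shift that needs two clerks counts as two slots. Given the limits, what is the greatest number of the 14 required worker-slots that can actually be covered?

Total capacity across all clerks is 1+2+3+2+2+2 = 12, and 14 slots are needed, so at most 12 can be filled.
An assignment achieving 12: Thu morning→Diallo+Dana, Thu afternoon→Dana+Leclerc, Thu evening→Costa+Novak, Fri morning→Tran, Fri evening→Leclerc, Sat morning→Tran+Diallo, Sat afternoon→Diallo+Novak.
Loads: Costa 1/1, Tran 2/2, Diallo 3/3, Novak 2/2, Dana 2/2, Leclerc 2/2.

12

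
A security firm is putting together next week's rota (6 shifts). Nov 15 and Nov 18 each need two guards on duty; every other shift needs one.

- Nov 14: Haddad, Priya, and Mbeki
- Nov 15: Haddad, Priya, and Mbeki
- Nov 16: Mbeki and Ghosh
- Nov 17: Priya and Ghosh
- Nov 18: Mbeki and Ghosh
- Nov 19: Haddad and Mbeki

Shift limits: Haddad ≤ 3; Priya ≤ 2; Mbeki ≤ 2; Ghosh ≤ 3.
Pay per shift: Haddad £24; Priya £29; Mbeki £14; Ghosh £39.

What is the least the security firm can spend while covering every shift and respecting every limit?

Nov 18 can only be covered by Mbeki and Ghosh, so that assignment is forced.
Picking the cheapest available guard for each shift independently would cost £162, but that ignores the shift limits.
An optimal schedule: Nov 14→Haddad, Nov 15→Haddad+Priya, Nov 16→Mbeki, Nov 17→Priya, Nov 18→Mbeki+Ghosh, Nov 19→Haddad.
Total: 24 + 24 + 29 + 14 + 29 + 14 + 39 + 24 = £197.

£197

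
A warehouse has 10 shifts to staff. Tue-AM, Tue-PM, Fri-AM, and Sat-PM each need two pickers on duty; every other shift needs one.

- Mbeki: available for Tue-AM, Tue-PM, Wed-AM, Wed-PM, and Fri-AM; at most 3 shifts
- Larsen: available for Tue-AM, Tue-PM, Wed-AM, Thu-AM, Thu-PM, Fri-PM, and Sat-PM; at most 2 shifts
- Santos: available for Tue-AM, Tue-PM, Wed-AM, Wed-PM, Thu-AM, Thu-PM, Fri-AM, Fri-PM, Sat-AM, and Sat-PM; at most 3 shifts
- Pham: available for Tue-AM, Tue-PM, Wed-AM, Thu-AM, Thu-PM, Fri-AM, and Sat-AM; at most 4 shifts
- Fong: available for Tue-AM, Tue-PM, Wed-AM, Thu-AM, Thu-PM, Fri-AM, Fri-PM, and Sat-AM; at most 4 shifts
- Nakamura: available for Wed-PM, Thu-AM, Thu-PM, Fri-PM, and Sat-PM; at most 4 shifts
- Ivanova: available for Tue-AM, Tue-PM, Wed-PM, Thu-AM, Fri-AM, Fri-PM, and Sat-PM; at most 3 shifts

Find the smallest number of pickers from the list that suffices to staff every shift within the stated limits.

4

14 slots to fill and no one can take more than 4, so at least ⌈14/4⌉ = 4 pickers are needed.
Mbeki, Santos, Pham, and Nakamura alone can cover everything: Tue-AM→Mbeki+Pham, Tue-PM→Mbeki+Pham, Wed-AM→Pham, Wed-PM→Nakamura, Thu-AM→Nakamura, Thu-PM→Nakamura, Fri-AM→Mbeki+Pham, Fri-PM→Santos, Sat-AM→Santos, Sat-PM→Santos+Nakamura.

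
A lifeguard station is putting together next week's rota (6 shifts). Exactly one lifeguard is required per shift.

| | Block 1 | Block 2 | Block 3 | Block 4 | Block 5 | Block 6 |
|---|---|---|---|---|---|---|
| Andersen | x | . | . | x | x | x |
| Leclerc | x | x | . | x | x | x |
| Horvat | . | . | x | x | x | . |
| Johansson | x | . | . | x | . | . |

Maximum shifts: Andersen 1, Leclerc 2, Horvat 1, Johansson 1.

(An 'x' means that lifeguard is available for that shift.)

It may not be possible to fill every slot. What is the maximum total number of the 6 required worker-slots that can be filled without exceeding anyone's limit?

Total capacity across all lifeguards is 1+2+1+1 = 5, and 6 slots are needed, so at most 5 can be filled.
An assignment achieving 5: Block 1→Leclerc, Block 2→Leclerc, Block 3→Horvat, Block 4→Johansson, Block 6→Andersen.
Loads: Andersen 1/1, Leclerc 2/2, Horvat 1/1, Johansson 1/1.

5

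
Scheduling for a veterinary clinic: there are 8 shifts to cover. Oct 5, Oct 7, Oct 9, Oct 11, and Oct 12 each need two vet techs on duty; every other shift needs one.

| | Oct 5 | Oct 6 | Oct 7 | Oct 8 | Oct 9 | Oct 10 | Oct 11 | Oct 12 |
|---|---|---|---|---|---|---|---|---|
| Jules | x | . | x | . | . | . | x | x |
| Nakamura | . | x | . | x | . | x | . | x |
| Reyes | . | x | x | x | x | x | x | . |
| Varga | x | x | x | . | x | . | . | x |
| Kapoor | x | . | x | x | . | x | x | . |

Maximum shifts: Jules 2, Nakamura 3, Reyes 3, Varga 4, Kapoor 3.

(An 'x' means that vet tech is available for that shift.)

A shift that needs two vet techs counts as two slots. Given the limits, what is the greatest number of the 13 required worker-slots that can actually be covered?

Total capacity across all vet techs is 2+3+3+4+3 = 15, and 13 slots are needed, so at most 13 can be filled.
An assignment achieving 13: Oct 5→Jules+Varga, Oct 6→Nakamura, Oct 7→Reyes+Varga, Oct 8→Nakamura, Oct 9→Reyes+Varga, Oct 10→Nakamura, Oct 11→Reyes+Kapoor, Oct 12→Jules+Varga.
Loads: Jules 2/2, Nakamura 3/3, Reyes 3/3, Varga 4/4, Kapoor 1/3.

13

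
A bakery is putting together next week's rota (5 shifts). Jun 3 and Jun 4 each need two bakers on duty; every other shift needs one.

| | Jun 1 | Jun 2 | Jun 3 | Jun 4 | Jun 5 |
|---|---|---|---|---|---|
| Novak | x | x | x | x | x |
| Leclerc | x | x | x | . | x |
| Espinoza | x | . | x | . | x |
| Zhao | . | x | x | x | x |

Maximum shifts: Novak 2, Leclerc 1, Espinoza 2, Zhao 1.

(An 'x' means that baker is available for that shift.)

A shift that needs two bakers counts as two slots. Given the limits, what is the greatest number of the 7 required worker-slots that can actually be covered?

Total capacity across all bakers is 2+1+2+1 = 6, and 7 slots are needed, so at most 6 can be filled.
An assignment achieving 6: Jun 1→Novak, Jun 2→Leclerc, Jun 3→Espinoza, Jun 4→Novak+Zhao, Jun 5→Espinoza.
Loads: Novak 2/2, Leclerc 1/1, Espinoza 2/2, Zhao 1/1.

6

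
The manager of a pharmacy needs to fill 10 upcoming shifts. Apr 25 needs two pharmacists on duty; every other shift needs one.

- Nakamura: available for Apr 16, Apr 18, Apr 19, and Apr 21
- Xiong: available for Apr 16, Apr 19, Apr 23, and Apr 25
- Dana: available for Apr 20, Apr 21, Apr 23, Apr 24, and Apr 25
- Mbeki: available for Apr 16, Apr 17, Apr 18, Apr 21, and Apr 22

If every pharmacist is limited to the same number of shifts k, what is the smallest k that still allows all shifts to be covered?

With 4 pharmacists and 11 worker-slots to fill, someone must work at least ⌈11/4⌉ = 3 shifts, so k ≥ 3.
k = 3 works: Apr 16→Nakamura, Apr 17→Mbeki, Apr 18→Nakamura, Apr 19→Nakamura, Apr 20→Dana, Apr 21→Mbeki, Apr 22→Mbeki, Apr 23→Xiong, Apr 24→Dana, Apr 25→Xiong+Dana.
Loads: Nakamura 3, Xiong 2, Dana 3, Mbeki 3 — all ≤ 3.

3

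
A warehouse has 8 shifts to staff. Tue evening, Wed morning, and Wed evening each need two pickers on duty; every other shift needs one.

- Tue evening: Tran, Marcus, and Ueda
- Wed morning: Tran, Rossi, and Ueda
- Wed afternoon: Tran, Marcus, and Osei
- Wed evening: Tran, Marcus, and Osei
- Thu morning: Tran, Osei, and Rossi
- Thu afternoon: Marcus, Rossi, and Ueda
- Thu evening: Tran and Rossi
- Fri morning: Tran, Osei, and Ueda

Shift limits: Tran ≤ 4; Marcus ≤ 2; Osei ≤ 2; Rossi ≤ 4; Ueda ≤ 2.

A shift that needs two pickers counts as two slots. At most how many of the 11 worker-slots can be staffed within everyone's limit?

11

Total capacity across all pickers is 4+2+2+4+2 = 14, and 11 slots are needed, so at most 11 can be filled.
An assignment achieving 11: Tue evening→Tran+Marcus, Wed morning→Tran+Rossi, Wed afternoon→Tran, Wed evening→Marcus+Osei, Thu morning→Osei, Thu afternoon→Rossi, Thu evening→Tran, Fri morning→Ueda.
Loads: Tran 4/4, Marcus 2/2, Osei 2/2, Rossi 2/4, Ueda 1/2.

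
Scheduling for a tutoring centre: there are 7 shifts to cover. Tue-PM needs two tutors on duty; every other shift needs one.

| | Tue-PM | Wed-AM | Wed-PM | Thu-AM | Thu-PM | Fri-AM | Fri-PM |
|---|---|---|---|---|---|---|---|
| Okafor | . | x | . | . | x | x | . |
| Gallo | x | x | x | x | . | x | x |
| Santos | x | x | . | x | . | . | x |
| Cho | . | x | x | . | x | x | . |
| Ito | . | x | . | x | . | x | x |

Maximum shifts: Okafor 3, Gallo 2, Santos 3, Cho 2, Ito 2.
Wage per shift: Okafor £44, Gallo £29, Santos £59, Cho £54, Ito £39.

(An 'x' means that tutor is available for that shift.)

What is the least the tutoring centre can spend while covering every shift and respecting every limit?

£327

Tue-PM can only be covered by Gallo and Santos, so that assignment is forced.
Picking the cheapest available tutor for each shift independently would cost £277, but that ignores the shift limits.
An optimal schedule: Tue-PM→Gallo+Santos, Wed-AM→Okafor, Wed-PM→Gallo, Thu-AM→Ito, Thu-PM→Okafor, Fri-AM→Okafor, Fri-PM→Ito.
Total: 29 + 59 + 44 + 29 + 39 + 44 + 44 + 39 = £327.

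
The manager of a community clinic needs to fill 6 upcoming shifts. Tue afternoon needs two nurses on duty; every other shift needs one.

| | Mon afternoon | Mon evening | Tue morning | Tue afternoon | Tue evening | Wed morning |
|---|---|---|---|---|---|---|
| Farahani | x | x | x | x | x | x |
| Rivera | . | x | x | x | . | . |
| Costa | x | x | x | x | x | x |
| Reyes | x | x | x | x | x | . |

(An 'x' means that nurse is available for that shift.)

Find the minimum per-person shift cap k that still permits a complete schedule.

2

With 4 nurses and 7 worker-slots to fill, someone must work at least ⌈7/4⌉ = 2 shifts, so k ≥ 2.
k = 2 works: Mon afternoon→Farahani, Mon evening→Rivera, Tue morning→Rivera, Tue afternoon→Costa+Reyes, Tue evening→Costa, Wed morning→Farahani.
Loads: Farahani 2, Rivera 2, Costa 2, Reyes 1 — all ≤ 2.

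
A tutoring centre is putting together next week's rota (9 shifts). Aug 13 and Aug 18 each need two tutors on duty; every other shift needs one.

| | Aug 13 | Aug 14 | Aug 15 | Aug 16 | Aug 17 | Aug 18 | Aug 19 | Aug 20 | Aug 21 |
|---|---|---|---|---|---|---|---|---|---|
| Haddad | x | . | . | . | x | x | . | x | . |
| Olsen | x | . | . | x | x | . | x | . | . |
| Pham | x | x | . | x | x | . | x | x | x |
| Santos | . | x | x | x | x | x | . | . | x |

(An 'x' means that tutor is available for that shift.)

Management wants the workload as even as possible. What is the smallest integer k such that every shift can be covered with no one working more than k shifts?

3

With 4 tutors and 11 worker-slots to fill, someone must work at least ⌈11/4⌉ = 3 shifts, so k ≥ 3.
k = 3 works: Aug 13→Haddad+Olsen, Aug 14→Pham, Aug 15→Santos, Aug 16→Olsen, Aug 17→Pham, Aug 18→Haddad+Santos, Aug 19→Olsen, Aug 20→Haddad, Aug 21→Pham.
Loads: Haddad 3, Olsen 3, Pham 3, Santos 2 — all ≤ 3.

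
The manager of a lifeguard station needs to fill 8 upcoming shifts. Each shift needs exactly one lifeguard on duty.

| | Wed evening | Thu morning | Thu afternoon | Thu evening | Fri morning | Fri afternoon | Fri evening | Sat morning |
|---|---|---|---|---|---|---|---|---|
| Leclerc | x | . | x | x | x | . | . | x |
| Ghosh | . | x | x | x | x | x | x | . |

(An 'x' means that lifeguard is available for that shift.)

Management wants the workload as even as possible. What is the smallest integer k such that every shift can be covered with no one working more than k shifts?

With 2 lifeguards and 8 worker-slots to fill, someone must work at least ⌈8/2⌉ = 4 shifts, so k ≥ 4.
k = 4 works: Wed evening→Leclerc, Thu morning→Ghosh, Thu afternoon→Leclerc, Thu evening→Leclerc, Fri morning→Ghosh, Fri afternoon→Ghosh, Fri evening→Ghosh, Sat morning→Leclerc.
Loads: Leclerc 4, Ghosh 4 — all ≤ 4.

4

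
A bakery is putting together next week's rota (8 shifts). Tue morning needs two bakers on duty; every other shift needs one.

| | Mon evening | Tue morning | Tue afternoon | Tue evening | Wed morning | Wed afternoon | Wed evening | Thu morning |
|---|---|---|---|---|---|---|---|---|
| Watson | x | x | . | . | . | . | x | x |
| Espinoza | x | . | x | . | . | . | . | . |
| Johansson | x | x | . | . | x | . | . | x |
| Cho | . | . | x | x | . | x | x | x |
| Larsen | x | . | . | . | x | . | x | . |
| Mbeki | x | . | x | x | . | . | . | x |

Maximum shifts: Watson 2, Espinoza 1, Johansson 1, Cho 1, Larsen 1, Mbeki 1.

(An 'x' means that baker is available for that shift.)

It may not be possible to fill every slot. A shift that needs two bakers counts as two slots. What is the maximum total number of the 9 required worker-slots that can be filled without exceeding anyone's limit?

7

Total capacity across all bakers is 2+1+1+1+1+1 = 7, and 9 slots are needed, so at most 7 can be filled.
An assignment achieving 7: Tue morning→Watson+Johansson, Tue afternoon→Espinoza, Tue evening→Mbeki, Wed morning→Larsen, Wed afternoon→Cho, Wed evening→Watson.
Loads: Watson 2/2, Espinoza 1/1, Johansson 1/1, Cho 1/1, Larsen 1/1, Mbeki 1/1.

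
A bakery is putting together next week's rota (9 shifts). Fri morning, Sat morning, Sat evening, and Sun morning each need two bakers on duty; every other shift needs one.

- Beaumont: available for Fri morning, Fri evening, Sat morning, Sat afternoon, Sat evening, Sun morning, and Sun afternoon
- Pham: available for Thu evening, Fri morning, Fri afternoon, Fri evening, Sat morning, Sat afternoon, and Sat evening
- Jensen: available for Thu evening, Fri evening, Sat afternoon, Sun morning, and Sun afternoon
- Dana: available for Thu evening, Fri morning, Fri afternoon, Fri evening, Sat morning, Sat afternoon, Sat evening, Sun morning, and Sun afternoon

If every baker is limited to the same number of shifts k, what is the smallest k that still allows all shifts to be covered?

4

With 4 bakers and 13 worker-slots to fill, someone must work at least ⌈13/4⌉ = 4 shifts, so k ≥ 4.
k = 4 works: Thu evening→Pham, Fri morning→Beaumont+Pham, Fri afternoon→Pham, Fri evening→Jensen, Sat morning→Beaumont+Pham, Sat afternoon→Jensen, Sat evening→Beaumont+Dana, Sun morning→Beaumont+Jensen, Sun afternoon→Jensen.
Loads: Beaumont 4, Pham 4, Jensen 4, Dana 1 — all ≤ 4.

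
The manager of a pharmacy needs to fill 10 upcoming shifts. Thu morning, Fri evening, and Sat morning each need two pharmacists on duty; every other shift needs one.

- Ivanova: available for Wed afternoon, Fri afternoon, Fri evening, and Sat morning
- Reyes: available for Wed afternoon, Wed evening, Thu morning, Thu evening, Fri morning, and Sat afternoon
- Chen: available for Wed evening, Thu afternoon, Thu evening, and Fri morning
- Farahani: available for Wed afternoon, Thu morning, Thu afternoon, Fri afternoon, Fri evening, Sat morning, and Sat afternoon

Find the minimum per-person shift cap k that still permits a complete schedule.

4

With 4 pharmacists and 13 worker-slots to fill, someone must work at least ⌈13/4⌉ = 4 shifts, so k ≥ 4.
k = 4 works: Wed afternoon→Ivanova, Wed evening→Reyes, Thu morning→Reyes+Farahani, Thu afternoon→Chen, Thu evening→Reyes, Fri morning→Reyes, Fri afternoon→Ivanova, Fri evening→Ivanova+Farahani, Sat morning→Ivanova+Farahani, Sat afternoon→Farahani.
Loads: Ivanova 4, Reyes 4, Chen 1, Farahani 4 — all ≤ 4.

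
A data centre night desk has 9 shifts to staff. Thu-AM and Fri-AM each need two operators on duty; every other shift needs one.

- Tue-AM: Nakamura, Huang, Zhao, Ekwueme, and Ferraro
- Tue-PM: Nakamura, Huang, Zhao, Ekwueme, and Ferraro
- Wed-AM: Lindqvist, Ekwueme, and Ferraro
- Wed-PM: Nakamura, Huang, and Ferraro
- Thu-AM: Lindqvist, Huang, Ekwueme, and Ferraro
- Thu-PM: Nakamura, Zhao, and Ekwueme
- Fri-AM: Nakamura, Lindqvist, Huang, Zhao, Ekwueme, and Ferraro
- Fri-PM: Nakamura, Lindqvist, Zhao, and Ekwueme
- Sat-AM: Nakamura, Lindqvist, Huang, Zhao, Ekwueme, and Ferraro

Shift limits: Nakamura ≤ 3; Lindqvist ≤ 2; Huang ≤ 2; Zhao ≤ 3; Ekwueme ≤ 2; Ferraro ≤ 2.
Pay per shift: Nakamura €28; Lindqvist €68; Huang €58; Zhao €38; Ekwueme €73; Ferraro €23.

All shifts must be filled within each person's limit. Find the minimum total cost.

€428

Picking the cheapest available operator for each shift independently would cost €303, but that ignores the shift limits.
An optimal schedule: Tue-AM→Nakamura, Tue-PM→Zhao, Wed-AM→Ferraro, Wed-PM→Ferraro, Thu-AM→Huang+Lindqvist, Thu-PM→Nakamura, Fri-AM→Zhao+Huang, Fri-PM→Nakamura, Sat-AM→Zhao.
Total: 28 + 38 + 23 + 23 + 58 + 68 + 28 + 38 + 58 + 28 + 38 = €428.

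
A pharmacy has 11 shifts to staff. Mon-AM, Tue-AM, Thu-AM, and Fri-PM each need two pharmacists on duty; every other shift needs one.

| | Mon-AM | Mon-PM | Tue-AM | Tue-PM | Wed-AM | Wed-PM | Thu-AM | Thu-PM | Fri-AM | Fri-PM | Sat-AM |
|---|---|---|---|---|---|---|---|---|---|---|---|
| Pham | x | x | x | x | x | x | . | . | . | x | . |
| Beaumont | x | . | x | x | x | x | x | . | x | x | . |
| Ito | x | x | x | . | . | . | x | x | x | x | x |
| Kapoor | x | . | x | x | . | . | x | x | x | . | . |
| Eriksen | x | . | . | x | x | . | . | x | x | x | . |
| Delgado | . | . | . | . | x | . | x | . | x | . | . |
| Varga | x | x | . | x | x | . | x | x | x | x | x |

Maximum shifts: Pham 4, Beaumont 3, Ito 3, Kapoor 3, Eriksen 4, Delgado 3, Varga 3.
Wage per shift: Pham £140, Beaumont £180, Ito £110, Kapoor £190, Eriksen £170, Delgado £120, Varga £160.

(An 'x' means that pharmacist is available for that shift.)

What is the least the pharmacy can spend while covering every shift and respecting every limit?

Picking the cheapest available pharmacist for each shift independently would cost £1820, but that ignores the shift limits.
An optimal schedule: Mon-AM→Varga+Eriksen, Mon-PM→Ito, Tue-AM→Ito+Pham, Tue-PM→Pham, Wed-AM→Delgado, Wed-PM→Pham, Thu-AM→Delgado+Varga, Thu-PM→Varga, Fri-AM→Delgado, Fri-PM→Pham+Eriksen, Sat-AM→Ito.
Total: 160 + 170 + 110 + 110 + 140 + 140 + 120 + 140 + 120 + 160 + 160 + 120 + 140 + 170 + 110 = £2070.

£2070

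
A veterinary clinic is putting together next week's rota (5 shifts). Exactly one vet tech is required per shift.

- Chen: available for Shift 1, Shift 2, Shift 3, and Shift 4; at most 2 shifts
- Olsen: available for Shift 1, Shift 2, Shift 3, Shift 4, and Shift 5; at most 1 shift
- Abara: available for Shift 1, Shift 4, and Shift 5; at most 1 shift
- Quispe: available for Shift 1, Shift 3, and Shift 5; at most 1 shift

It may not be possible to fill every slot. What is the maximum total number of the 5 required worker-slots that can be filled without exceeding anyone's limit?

5

Total capacity across all vet techs is 2+1+1+1 = 5, and 5 slots are needed, so at most 5 can be filled.
An assignment achieving 5: Shift 1→Quispe, Shift 2→Chen, Shift 3→Chen, Shift 4→Olsen, Shift 5→Abara.
Loads: Chen 2/2, Olsen 1/1, Abara 1/1, Quispe 1/1.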